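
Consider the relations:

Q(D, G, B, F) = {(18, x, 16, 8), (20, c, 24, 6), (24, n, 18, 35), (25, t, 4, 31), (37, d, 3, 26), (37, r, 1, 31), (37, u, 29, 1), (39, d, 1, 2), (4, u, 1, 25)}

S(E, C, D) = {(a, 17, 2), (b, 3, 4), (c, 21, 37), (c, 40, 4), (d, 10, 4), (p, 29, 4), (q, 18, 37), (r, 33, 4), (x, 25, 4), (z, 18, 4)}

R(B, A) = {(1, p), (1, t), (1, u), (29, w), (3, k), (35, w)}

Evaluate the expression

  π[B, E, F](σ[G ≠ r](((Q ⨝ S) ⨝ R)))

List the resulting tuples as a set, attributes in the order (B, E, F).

{(1, b, 25), (1, c, 25), (1, d, 25), (1, p, 25), (1, r, 25), (1, x, 25), (1, z, 25), (29, c, 1), (29, q, 1), (3, c, 26), (3, q, 26)}

Q ⋈ S (natural join on D): {(37, d, 3, 26, c, 21), (37, d, 3, 26, q, 18), (37, r, 1, 31, c, 21), (37, r, 1, 31, q, 18), (37, u, 29, 1, c, 21), (37, u, 29, 1, q, 18), (4, u, 1, 25, b, 3), (4, u, 1, 25, c, 40), (4, u, 1, 25, d, 10), (4, u, 1, 25, p, 29), (4, u, 1, 25, r, 33), (4, u, 1, 25, x, 25), (4, u, 1, 25, z, 18)}
(Q ⨝ S) ⋈ R (natural join on B): {(37, d, 3, 26, c, 21, k), (37, d, 3, 26, q, 18, k), (37, r, 1, 31, c, 21, p), (37, r, 1, 31, c, 21, t), (37, r, 1, 31, c, 21, u), (37, r, 1, 31, q, 18, p), (37, r, 1, 31, q, 18, t), (37, r, 1, 31, q, 18, u), (37, u, 29, 1, c, 21, w), (37, u, 29, 1, q, 18, w), (4, u, 1, 25, b, 3, p), (4, u, 1, 25, b, 3, t), (4, u, 1, 25, b, 3, u), (4, u, 1, 25, c, 40, p), (4, u, 1, 25, c, 40, t), (4, u, 1, 25, c, 40, u), (4, u, 1, 25, d, 10, p), (4, u, 1, 25, d, 10, t), (4, u, 1, 25, d, 10, u), (4, u, 1, 25, p, 29, p), (4, u, 1, 25, p, 29, t), (4, u, 1, 25, p, 29, u), (4, u, 1, 25, r, 33, p), (4, u, 1, 25, r, 33, t), (4, u, 1, 25, r, 33, u), (4, u, 1, 25, x, 25, p), (4, u, 1, 25, x, 25, t), (4, u, 1, 25, x, 25, u), (4, u, 1, 25, z, 18, p), (4, u, 1, 25, z, 18, t), (4, u, 1, 25, z, 18, u)}
Apply σ_{G ≠ r}; surviving tuples: {(37, d, 3, 26, c, 21, k), (37, d, 3, 26, q, 18, k), (37, u, 29, 1, c, 21, w), (37, u, 29, 1, q, 18, w), (4, u, 1, 25, b, 3, p), (4, u, 1, 25, b, 3, t), (4, u, 1, 25, b, 3, u), (4, u, 1, 25, c, 40, p), (4, u, 1, 25, c, 40, t), (4, u, 1, 25, c, 40, u), (4, u, 1, 25, d, 10, p), (4, u, 1, 25, d, 10, t), (4, u, 1, 25, d, 10, u), (4, u, 1, 25, p, 29, p), (4, u, 1, 25, p, 29, t), (4, u, 1, 25, p, 29, u), (4, u, 1, 25, r, 33, p), (4, u, 1, 25, r, 33, t), (4, u, 1, 25, r, 33, u), (4, u, 1, 25, x, 25, p), (4, u, 1, 25, x, 25, t), (4, u, 1, 25, x, 25, u), (4, u, 1, 25, z, 18, p), (4, u, 1, 25, z, 18, t), (4, u, 1, 25, z, 18, u)}
π_{B, E, F} gives {(1, b, 25), (1, c, 25), (1, d, 25), (1, p, 25), (1, r, 25), (1, x, 25), (1, z, 25), (29, c, 1), (29, q, 1), (3, c, 26), (3, q, 26)} (14 duplicate(s) eliminated).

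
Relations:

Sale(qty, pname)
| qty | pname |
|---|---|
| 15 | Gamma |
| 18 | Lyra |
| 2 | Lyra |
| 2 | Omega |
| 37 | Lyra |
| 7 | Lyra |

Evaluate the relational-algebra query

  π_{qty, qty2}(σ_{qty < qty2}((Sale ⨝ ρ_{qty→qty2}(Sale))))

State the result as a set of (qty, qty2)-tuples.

ρ[qty→qty2]: schema becomes (qty2, pname); tuples unchanged.
Joining Sale and ρ_{qty→qty2}(Sale) on pname yields {(15, Gamma, 15), (18, Lyra, 18), (18, Lyra, 2), (18, Lyra, 37), (18, Lyra, 7), (2, Lyra, 18), (2, Lyra, 2), (2, Lyra, 37), (2, Lyra, 7), (2, Omega, 2), (37, Lyra, 18), (37, Lyra, 2), (37, Lyra, 37), (37, Lyra, 7), (7, Lyra, 18), (7, Lyra, 2), (7, Lyra, 37), (7, Lyra, 7)}.
σ[qty < qty2]: keep tuples satisfying qty < qty2 → {(18, Lyra, 37), (2, Lyra, 18), (2, Lyra, 37), (2, Lyra, 7), (7, Lyra, 18), (7, Lyra, 37)}
π_{qty, qty2} gives {(18, 37), (2, 18), (2, 37), (2, 7), (7, 18), (7, 37)}.

{(18, 37), (2, 18), (2, 37), (2, 7), (7, 18), (7, 37)}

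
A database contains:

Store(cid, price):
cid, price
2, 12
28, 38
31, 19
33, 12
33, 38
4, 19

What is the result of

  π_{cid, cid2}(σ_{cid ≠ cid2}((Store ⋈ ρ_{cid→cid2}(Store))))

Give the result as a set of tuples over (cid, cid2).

ρ[cid→cid2]: schema becomes (cid2, price); tuples unchanged.
Natural join on price: {(2, 12, 2), (2, 12, 33), (28, 38, 28), (28, 38, 33), (31, 19, 31), (31, 19, 4), (33, 12, 2), (33, 12, 33), (33, 38, 28), (33, 38, 33), (4, 19, 31), (4, 19, 4)}
Filtering on cid ≠ cid2 leaves {(2, 12, 33), (28, 38, 33), (31, 19, 4), (33, 12, 2), (33, 38, 28), (4, 19, 31)}.
π[cid, cid2]: project onto (cid, cid2) → {(2, 33), (28, 33), (31, 4), (33, 2), (33, 28), (4, 31)}

{(2, 33), (28, 33), (31, 4), (33, 2), (33, 28), (4, 31)}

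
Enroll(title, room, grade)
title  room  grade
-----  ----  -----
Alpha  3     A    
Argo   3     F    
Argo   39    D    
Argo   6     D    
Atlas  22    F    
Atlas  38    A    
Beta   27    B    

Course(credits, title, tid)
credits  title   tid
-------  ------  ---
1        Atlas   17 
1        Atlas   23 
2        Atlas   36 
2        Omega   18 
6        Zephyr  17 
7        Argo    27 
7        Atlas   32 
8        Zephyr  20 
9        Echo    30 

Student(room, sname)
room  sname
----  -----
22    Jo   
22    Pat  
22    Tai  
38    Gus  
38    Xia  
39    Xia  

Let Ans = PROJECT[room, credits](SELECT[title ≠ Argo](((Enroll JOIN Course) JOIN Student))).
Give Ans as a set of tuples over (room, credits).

{(22, 1), (22, 2), (22, 7), (38, 1), (38, 2), (38, 7)}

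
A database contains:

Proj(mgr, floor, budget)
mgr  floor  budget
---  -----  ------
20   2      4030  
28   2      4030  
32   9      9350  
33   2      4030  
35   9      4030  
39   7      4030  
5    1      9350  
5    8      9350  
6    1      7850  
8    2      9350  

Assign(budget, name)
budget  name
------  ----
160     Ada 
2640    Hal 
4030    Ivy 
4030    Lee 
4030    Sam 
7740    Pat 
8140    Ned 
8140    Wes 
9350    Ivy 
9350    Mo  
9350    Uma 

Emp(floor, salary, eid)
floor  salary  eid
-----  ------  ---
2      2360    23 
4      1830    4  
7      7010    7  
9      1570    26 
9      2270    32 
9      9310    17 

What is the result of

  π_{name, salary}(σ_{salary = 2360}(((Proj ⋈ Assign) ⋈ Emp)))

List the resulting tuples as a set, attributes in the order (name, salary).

{(Ivy, 2360), (Lee, 2360), (Mo, 2360), (Sam, 2360), (Uma, 2360)}

Natural join on budget: {(20, 2, 4030, Ivy), (20, 2, 4030, Lee), (20, 2, 4030, Sam), (28, 2, 4030, Ivy), (28, 2, 4030, Lee), (28, 2, 4030, Sam), (32, 9, 9350, Ivy), (32, 9, 9350, Mo), (32, 9, 9350, Uma), (33, 2, 4030, Ivy), (33, 2, 4030, Lee), (33, 2, 4030, Sam), (35, 9, 4030, Ivy), (35, 9, 4030, Lee), (35, 9, 4030, Sam), (39, 7, 4030, Ivy), (39, 7, 4030, Lee), (39, 7, 4030, Sam), (5, 1, 9350, Ivy), (5, 1, 9350, Mo), (5, 1, 9350, Uma), (5, 8, 9350, Ivy), (5, 8, 9350, Mo), (5, 8, 9350, Uma), (8, 2, 9350, Ivy), (8, 2, 9350, Mo), (8, 2, 9350, Uma)}
Natural join on floor: {(20, 2, 4030, Ivy, 2360, 23), (20, 2, 4030, Lee, 2360, 23), (20, 2, 4030, Sam, 2360, 23), (28, 2, 4030, Ivy, 2360, 23), (28, 2, 4030, Lee, 2360, 23), (28, 2, 4030, Sam, 2360, 23), (32, 9, 9350, Ivy, 1570, 26), (32, 9, 9350, Ivy, 2270, 32), (32, 9, 9350, Ivy, 9310, 17), (32, 9, 9350, Mo, 1570, 26), (32, 9, 9350, Mo, 2270, 32), (32, 9, 9350, Mo, 9310, 17), (32, 9, 9350, Uma, 1570, 26), (32, 9, 9350, Uma, 2270, 32), (32, 9, 9350, Uma, 9310, 17), (33, 2, 4030, Ivy, 2360, 23), (33, 2, 4030, Lee, 2360, 23), (33, 2, 4030, Sam, 2360, 23), (35, 9, 4030, Ivy, 1570, 26), (35, 9, 4030, Ivy, 2270, 32), (35, 9, 4030, Ivy, 9310, 17), (35, 9, 4030, Lee, 1570, 26), (35, 9, 4030, Lee, 2270, 32), (35, 9, 4030, Lee, 9310, 17), (35, 9, 4030, Sam, 1570, 26), (35, 9, 4030, Sam, 2270, 32), (35, 9, 4030, Sam, 9310, 17), (39, 7, 4030, Ivy, 7010, 7), (39, 7, 4030, Lee, 7010, 7), (39, 7, 4030, Sam, 7010, 7), (8, 2, 9350, Ivy, 2360, 23), (8, 2, 9350, Mo, 2360, 23), (8, 2, 9350, Uma, 2360, 23)}
Apply σ_{salary = 2360}; surviving tuples: {(20, 2, 4030, Ivy, 2360, 23), (20, 2, 4030, Lee, 2360, 23), (20, 2, 4030, Sam, 2360, 23), (28, 2, 4030, Ivy, 2360, 23), (28, 2, 4030, Lee, 2360, 23), (28, 2, 4030, Sam, 2360, 23), (33, 2, 4030, Ivy, 2360, 23), (33, 2, 4030, Lee, 2360, 23), (33, 2, 4030, Sam, 2360, 23), (8, 2, 9350, Ivy, 2360, 23), (8, 2, 9350, Mo, 2360, 23), (8, 2, 9350, Uma, 2360, 23)}
Keep only column(s) name, salary (7 duplicate(s) eliminated): {(Ivy, 2360), (Lee, 2360), (Mo, 2360), (Sam, 2360), (Uma, 2360)}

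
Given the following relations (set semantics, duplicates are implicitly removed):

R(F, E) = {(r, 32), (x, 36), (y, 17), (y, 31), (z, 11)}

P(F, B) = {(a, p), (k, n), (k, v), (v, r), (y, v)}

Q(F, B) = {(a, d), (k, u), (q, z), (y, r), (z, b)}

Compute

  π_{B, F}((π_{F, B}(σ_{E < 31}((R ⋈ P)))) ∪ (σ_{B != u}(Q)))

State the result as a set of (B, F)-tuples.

Joining R and P on F yields {(y, 17, v), (y, 31, v)}.
Apply σ_{E < 31}; surviving tuples: {(y, 17, v)}
π[F, B]: project onto (F, B) → {(y, v)}
Apply σ_{B != u}; surviving tuples: {(a, d), (q, z), (y, r), (z, b)}
Set union of the two operands is {(a, d), (q, z), (y, r), (y, v), (z, b)}.
π[B, F]: project onto (B, F) → {(b, z), (d, a), (r, y), (v, y), (z, q)}

{(b, z), (d, a), (r, y), (v, y), (z, q)}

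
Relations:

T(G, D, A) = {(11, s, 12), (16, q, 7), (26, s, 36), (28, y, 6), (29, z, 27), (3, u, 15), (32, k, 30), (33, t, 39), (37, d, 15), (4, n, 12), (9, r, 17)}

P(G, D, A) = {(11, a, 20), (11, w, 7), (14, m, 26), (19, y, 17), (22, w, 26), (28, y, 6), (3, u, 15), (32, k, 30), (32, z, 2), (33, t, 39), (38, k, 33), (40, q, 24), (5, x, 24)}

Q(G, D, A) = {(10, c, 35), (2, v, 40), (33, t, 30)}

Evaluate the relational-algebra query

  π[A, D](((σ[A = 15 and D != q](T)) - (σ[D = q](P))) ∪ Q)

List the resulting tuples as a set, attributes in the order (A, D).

{(15, d), (15, u), (30, t), (35, c), (40, v)}

Apply σ_{A = 15 and D != q}; surviving tuples: {(3, u, 15), (37, d, 15)}
Apply σ_{D = q}; surviving tuples: {(40, q, 24)}
Difference: {(3, u, 15), (37, d, 15)} with {(40, q, 24)} → {(3, u, 15), (37, d, 15)}
Union: {(3, u, 15), (37, d, 15)} with {(10, c, 35), (2, v, 40), (33, t, 30)} → {(10, c, 35), (2, v, 40), (3, u, 15), (33, t, 30), (37, d, 15)}
Projecting to A, D: {(15, d), (15, u), (30, t), (35, c), (40, v)}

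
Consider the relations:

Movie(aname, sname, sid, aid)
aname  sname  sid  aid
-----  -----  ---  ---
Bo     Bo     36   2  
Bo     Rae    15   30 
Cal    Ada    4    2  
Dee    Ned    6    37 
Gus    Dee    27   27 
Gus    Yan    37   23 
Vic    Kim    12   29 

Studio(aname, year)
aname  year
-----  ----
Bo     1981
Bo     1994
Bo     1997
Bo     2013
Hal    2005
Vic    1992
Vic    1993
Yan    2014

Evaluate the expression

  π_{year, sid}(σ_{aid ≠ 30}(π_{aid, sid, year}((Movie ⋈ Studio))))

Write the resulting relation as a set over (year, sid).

{(1981, 36), (1992, 12), (1993, 12), (1994, 36), (1997, 36), (2013, 36)}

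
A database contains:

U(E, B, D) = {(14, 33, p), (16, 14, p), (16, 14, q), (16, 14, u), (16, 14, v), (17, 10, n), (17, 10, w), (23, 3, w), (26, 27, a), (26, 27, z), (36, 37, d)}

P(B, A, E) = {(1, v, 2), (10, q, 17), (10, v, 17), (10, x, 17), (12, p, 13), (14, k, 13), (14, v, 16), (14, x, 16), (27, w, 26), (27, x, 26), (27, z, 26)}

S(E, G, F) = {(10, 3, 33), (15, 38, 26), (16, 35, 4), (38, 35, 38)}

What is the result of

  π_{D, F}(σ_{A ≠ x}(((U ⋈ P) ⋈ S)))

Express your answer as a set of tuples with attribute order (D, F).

{(p, 4), (q, 4), (u, 4), (v, 4)}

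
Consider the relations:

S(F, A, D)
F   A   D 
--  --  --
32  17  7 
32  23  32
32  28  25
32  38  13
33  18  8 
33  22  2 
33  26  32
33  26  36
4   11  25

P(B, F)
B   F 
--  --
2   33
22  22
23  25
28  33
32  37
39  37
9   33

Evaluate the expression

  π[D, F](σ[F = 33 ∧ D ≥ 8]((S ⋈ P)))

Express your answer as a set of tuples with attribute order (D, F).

{(32, 33), (36, 33), (8, 33)}

Natural join on F: {(33, 18, 8, 2), (33, 18, 8, 28), (33, 18, 8, 9), (33, 22, 2, 2), (33, 22, 2, 28), (33, 22, 2, 9), (33, 26, 32, 2), (33, 26, 32, 28), (33, 26, 32, 9), (33, 26, 36, 2), (33, 26, 36, 28), (33, 26, 36, 9)}
Apply σ_{F = 33 ∧ D ≥ 8}; surviving tuples: {(33, 18, 8, 2), (33, 18, 8, 28), (33, 18, 8, 9), (33, 26, 32, 2), (33, 26, 32, 28), (33, 26, 32, 9), (33, 26, 36, 2), (33, 26, 36, 28), (33, 26, 36, 9)}
π_{D, F} gives {(32, 33), (36, 33), (8, 33)} (6 duplicate(s) eliminated).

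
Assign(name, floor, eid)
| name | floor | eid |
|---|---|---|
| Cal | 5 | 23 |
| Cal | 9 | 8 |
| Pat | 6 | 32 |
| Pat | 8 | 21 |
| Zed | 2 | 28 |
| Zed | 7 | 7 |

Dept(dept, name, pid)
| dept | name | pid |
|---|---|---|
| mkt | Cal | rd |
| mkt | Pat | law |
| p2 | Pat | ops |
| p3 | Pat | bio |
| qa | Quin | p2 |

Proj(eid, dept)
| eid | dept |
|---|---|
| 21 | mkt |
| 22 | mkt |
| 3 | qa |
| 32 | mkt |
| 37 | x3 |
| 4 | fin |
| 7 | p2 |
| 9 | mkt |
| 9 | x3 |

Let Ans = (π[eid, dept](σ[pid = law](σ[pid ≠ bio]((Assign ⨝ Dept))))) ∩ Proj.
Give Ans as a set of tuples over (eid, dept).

{(21, mkt), (32, mkt)}

Assign ⋈ Dept (natural join on name): {(Cal, 5, 23, mkt, rd), (Cal, 9, 8, mkt, rd), (Pat, 6, 32, mkt, law), (Pat, 6, 32, p2, ops), (Pat, 6, 32, p3, bio), (Pat, 8, 21, mkt, law), (Pat, 8, 21, p2, ops), (Pat, 8, 21, p3, bio)}
Apply σ_{pid ≠ bio}; surviving tuples: {(Cal, 5, 23, mkt, rd), (Cal, 9, 8, mkt, rd), (Pat, 6, 32, mkt, law), (Pat, 6, 32, p2, ops), (Pat, 8, 21, mkt, law), (Pat, 8, 21, p2, ops)}
Apply σ_{pid = law}; surviving tuples: {(Pat, 6, 32, mkt, law), (Pat, 8, 21, mkt, law)}
π[eid, dept]: project onto (eid, dept) → {(21, mkt), (32, mkt)}
Intersection: {(21, mkt), (32, mkt)} with {(21, mkt), (22, mkt), (3, qa), (32, mkt), (37, x3), (4, fin), (7, p2), (9, mkt), (9, x3)} → {(21, mkt), (32, mkt)}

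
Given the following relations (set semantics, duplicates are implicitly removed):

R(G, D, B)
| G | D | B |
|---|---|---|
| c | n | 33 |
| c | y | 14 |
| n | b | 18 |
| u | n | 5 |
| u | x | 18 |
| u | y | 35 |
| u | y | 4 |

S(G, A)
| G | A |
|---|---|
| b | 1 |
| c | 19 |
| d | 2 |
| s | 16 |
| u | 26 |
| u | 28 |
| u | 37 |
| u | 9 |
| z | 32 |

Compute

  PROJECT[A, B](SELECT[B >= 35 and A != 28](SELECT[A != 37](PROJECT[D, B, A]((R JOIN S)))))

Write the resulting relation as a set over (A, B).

{(26, 35), (9, 35)}

Joining R and S on G yields {(c, n, 33, 19), (c, y, 14, 19), (u, n, 5, 26), (u, n, 5, 28), (u, n, 5, 37), (u, n, 5, 9), (u, x, 18, 26), (u, x, 18, 28), (u, x, 18, 37), (u, x, 18, 9), (u, y, 35, 26), (u, y, 35, 28), (u, y, 35, 37), (u, y, 35, 9), (u, y, 4, 26), (u, y, 4, 28), (u, y, 4, 37), (u, y, 4, 9)}.
π_{D, B, A} gives {(n, 33, 19), (n, 5, 26), (n, 5, 28), (n, 5, 37), (n, 5, 9), (x, 18, 26), (x, 18, 28), (x, 18, 37), (x, 18, 9), (y, 14, 19), (y, 35, 26), (y, 35, 28), (y, 35, 37), (y, 35, 9), (y, 4, 26), (y, 4, 28), (y, 4, 37), (y, 4, 9)}.
Apply σ_{A != 37}; surviving tuples: {(n, 33, 19), (n, 5, 26), (n, 5, 28), (n, 5, 9), (x, 18, 26), (x, 18, 28), (x, 18, 9), (y, 14, 19), (y, 35, 26), (y, 35, 28), (y, 35, 9), (y, 4, 26), (y, 4, 28), (y, 4, 9)}
Apply σ_{B >= 35 and A != 28}; surviving tuples: {(y, 35, 26), (y, 35, 9)}
π_{A, B} gives {(26, 35), (9, 35)}.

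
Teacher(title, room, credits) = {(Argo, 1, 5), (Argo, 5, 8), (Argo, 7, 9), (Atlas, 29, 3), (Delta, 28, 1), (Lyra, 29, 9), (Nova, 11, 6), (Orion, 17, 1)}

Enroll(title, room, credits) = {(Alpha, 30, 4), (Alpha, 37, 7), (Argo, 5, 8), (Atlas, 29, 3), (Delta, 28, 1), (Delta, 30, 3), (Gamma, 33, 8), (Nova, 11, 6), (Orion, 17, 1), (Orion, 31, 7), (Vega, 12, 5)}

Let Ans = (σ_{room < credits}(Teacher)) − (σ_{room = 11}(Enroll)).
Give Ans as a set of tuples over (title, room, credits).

{(Argo, 1, 5), (Argo, 5, 8), (Argo, 7, 9)}

Apply σ_{room < credits}; surviving tuples: {(Argo, 1, 5), (Argo, 5, 8), (Argo, 7, 9)}
Apply σ_{room = 11}; surviving tuples: {(Nova, 11, 6)}
Set difference of the two operands is {(Argo, 1, 5), (Argo, 5, 8), (Argo, 7, 9)}.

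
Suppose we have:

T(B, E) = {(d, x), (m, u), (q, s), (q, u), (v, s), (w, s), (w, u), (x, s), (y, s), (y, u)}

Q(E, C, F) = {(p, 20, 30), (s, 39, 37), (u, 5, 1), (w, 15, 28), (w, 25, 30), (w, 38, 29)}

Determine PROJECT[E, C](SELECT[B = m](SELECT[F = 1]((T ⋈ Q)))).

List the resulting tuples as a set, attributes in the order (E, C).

{(u, 5)}

Joining T and Q on E yields {(m, u, 5, 1), (q, s, 39, 37), (q, u, 5, 1), (v, s, 39, 37), (w, s, 39, 37), (w, u, 5, 1), (x, s, 39, 37), (y, s, 39, 37), (y, u, 5, 1)}.
Filtering on F = 1 leaves {(m, u, 5, 1), (q, u, 5, 1), (w, u, 5, 1), (y, u, 5, 1)}.
Filtering on B = m leaves {(m, u, 5, 1)}.
Keep only column(s) E, C: {(u, 5)}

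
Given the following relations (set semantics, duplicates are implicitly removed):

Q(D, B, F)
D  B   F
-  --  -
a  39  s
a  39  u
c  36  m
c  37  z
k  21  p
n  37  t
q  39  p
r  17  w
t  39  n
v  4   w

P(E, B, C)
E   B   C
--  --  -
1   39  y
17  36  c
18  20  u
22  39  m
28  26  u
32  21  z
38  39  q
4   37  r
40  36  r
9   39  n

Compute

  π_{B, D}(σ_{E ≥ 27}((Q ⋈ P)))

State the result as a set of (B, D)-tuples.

{(21, k), (36, c), (39, a), (39, q), (39, t)}

Q ⋈ P (natural join on B): {(a, 39, s, 1, y), (a, 39, s, 22, m), (a, 39, s, 38, q), (a, 39, s, 9, n), (a, 39, u, 1, y), (a, 39, u, 22, m), (a, 39, u, 38, q), (a, 39, u, 9, n), (c, 36, m, 17, c), (c, 36, m, 40, r), (c, 37, z, 4, r), (k, 21, p, 32, z), (n, 37, t, 4, r), (q, 39, p, 1, y), (q, 39, p, 22, m), (q, 39, p, 38, q), (q, 39, p, 9, n), (t, 39, n, 1, y), (t, 39, n, 22, m), (t, 39, n, 38, q), (t, 39, n, 9, n)}
Apply σ_{E ≥ 27}; surviving tuples: {(a, 39, s, 38, q), (a, 39, u, 38, q), (c, 36, m, 40, r), (k, 21, p, 32, z), (q, 39, p, 38, q), (t, 39, n, 38, q)}
π[B, D]: project onto (B, D) (1 duplicate(s) eliminated) → {(21, k), (36, c), (39, a), (39, q), (39, t)}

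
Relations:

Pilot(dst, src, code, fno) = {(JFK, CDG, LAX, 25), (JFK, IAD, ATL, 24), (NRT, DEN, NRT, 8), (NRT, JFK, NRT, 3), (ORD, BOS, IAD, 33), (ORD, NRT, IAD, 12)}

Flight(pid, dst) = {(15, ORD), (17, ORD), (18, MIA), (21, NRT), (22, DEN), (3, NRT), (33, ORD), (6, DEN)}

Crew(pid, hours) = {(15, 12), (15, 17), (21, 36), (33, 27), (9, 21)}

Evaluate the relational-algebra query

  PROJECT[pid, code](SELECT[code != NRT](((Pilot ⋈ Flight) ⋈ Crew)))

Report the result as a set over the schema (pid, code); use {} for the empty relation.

{(15, IAD), (33, IAD)}

Joining Pilot and Flight on dst yields {(NRT, DEN, NRT, 8, 21), (NRT, DEN, NRT, 8, 3), (NRT, JFK, NRT, 3, 21), (NRT, JFK, NRT, 3, 3), (ORD, BOS, IAD, 33, 15), (ORD, BOS, IAD, 33, 17), (ORD, BOS, IAD, 33, 33), (ORD, NRT, IAD, 12, 15), (ORD, NRT, IAD, 12, 17), (ORD, NRT, IAD, 12, 33)}.
Joining (Pilot ⋈ Flight) and Crew on pid yields {(NRT, DEN, NRT, 8, 21, 36), (NRT, JFK, NRT, 3, 21, 36), (ORD, BOS, IAD, 33, 15, 12), (ORD, BOS, IAD, 33, 15, 17), (ORD, BOS, IAD, 33, 33, 27), (ORD, NRT, IAD, 12, 15, 12), (ORD, NRT, IAD, 12, 15, 17), (ORD, NRT, IAD, 12, 33, 27)}.
σ[code != NRT]: keep tuples satisfying code != NRT → {(ORD, BOS, IAD, 33, 15, 12), (ORD, BOS, IAD, 33, 15, 17), (ORD, BOS, IAD, 33, 33, 27), (ORD, NRT, IAD, 12, 15, 12), (ORD, NRT, IAD, 12, 15, 17), (ORD, NRT, IAD, 12, 33, 27)}
π[pid, code]: project onto (pid, code) (4 duplicate(s) eliminated) → {(15, IAD), (33, IAD)}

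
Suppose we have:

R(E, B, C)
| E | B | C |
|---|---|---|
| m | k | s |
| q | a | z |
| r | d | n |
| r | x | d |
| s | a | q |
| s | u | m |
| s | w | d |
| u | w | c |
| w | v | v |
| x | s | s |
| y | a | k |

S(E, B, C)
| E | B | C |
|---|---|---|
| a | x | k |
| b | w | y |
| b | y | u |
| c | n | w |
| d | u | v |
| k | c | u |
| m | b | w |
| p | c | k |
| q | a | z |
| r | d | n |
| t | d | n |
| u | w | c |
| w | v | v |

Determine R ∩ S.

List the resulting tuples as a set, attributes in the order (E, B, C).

{(q, a, z), (r, d, n), (u, w, c), (w, v, v)}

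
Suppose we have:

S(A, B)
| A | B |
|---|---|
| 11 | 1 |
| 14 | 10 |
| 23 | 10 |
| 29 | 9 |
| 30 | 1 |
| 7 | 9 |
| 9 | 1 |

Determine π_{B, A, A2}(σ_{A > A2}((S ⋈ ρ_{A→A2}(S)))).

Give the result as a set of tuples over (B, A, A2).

{(1, 11, 9), (1, 30, 11), (1, 30, 9), (10, 23, 14), (9, 29, 7)}

ρ[A→A2]: schema becomes (A2, B); tuples unchanged.
S ⋈ ρ_{A→A2}(S) (natural join on B): {(11, 1, 11), (11, 1, 30), (11, 1, 9), (14, 10, 14), (14, 10, 23), (23, 10, 14), (23, 10, 23), (29, 9, 29), (29, 9, 7), (30, 1, 11), (30, 1, 30), (30, 1, 9), (7, 9, 29), (7, 9, 7), (9, 1, 11), (9, 1, 30), (9, 1, 9)}
Filtering on A > A2 leaves {(11, 1, 9), (23, 10, 14), (29, 9, 7), (30, 1, 11), (30, 1, 9)}.
π[B, A, A2]: project onto (B, A, A2) → {(1, 11, 9), (1, 30, 11), (1, 30, 9), (10, 23, 14), (9, 29, 7)}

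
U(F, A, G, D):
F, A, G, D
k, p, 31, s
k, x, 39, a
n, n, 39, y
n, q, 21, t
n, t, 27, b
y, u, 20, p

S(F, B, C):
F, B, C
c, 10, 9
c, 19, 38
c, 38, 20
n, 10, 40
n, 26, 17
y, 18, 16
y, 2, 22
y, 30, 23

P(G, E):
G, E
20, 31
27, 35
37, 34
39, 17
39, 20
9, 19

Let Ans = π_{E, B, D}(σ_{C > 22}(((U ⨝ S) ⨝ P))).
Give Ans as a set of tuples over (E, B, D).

Natural join on F: {(n, n, 39, y, 10, 40), (n, n, 39, y, 26, 17), (n, q, 21, t, 10, 40), (n, q, 21, t, 26, 17), (n, t, 27, b, 10, 40), (n, t, 27, b, 26, 17), (y, u, 20, p, 18, 16), (y, u, 20, p, 2, 22), (y, u, 20, p, 30, 23)}
Natural join on G: {(n, n, 39, y, 10, 40, 17), (n, n, 39, y, 10, 40, 20), (n, n, 39, y, 26, 17, 17), (n, n, 39, y, 26, 17, 20), (n, t, 27, b, 10, 40, 35), (n, t, 27, b, 26, 17, 35), (y, u, 20, p, 18, 16, 31), (y, u, 20, p, 2, 22, 31), (y, u, 20, p, 30, 23, 31)}
Filtering on C > 22 leaves {(n, n, 39, y, 10, 40, 17), (n, n, 39, y, 10, 40, 20), (n, t, 27, b, 10, 40, 35), (y, u, 20, p, 30, 23, 31)}.
Keep only column(s) E, B, D: {(17, 10, y), (20, 10, y), (31, 30, p), (35, 10, b)}

{(17, 10, y), (20, 10, y), (31, 30, p), (35, 10, b)}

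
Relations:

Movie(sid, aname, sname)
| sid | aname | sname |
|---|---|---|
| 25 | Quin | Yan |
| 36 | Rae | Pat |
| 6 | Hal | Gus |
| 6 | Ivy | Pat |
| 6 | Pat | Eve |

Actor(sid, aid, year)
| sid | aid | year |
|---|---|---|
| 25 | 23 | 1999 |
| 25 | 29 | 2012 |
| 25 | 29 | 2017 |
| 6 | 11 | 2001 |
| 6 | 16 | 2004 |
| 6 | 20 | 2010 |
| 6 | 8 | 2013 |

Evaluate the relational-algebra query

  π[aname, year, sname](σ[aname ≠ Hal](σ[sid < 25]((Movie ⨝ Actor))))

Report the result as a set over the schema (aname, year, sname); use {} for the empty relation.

Joining Movie and Actor on sid yields {(25, Quin, Yan, 23, 1999), (25, Quin, Yan, 29, 2012), (25, Quin, Yan, 29, 2017), (6, Hal, Gus, 11, 2001), (6, Hal, Gus, 16, 2004), (6, Hal, Gus, 20, 2010), (6, Hal, Gus, 8, 2013), (6, Ivy, Pat, 11, 2001), (6, Ivy, Pat, 16, 2004), (6, Ivy, Pat, 20, 2010), (6, Ivy, Pat, 8, 2013), (6, Pat, Eve, 11, 2001), (6, Pat, Eve, 16, 2004), (6, Pat, Eve, 20, 2010), (6, Pat, Eve, 8, 2013)}.
Filtering on sid < 25 leaves {(6, Hal, Gus, 11, 2001), (6, Hal, Gus, 16, 2004), (6, Hal, Gus, 20, 2010), (6, Hal, Gus, 8, 2013), (6, Ivy, Pat, 11, 2001), (6, Ivy, Pat, 16, 2004), (6, Ivy, Pat, 20, 2010), (6, Ivy, Pat, 8, 2013), (6, Pat, Eve, 11, 2001), (6, Pat, Eve, 16, 2004), (6, Pat, Eve, 20, 2010), (6, Pat, Eve, 8, 2013)}.
Filtering on aname ≠ Hal leaves {(6, Ivy, Pat, 11, 2001), (6, Ivy, Pat, 16, 2004), (6, Ivy, Pat, 20, 2010), (6, Ivy, Pat, 8, 2013), (6, Pat, Eve, 11, 2001), (6, Pat, Eve, 16, 2004), (6, Pat, Eve, 20, 2010), (6, Pat, Eve, 8, 2013)}.
π[aname, year, sname]: project onto (aname, year, sname) → {(Ivy, 2001, Pat), (Ivy, 2004, Pat), (Ivy, 2010, Pat), (Ivy, 2013, Pat), (Pat, 2001, Eve), (Pat, 2004, Eve), (Pat, 2010, Eve), (Pat, 2013, Eve)}

{(Ivy, 2001, Pat), (Ivy, 2004, Pat), (Ivy, 2010, Pat), (Ivy, 2013, Pat), (Pat, 2001, Eve), (Pat, 2004, Eve), (Pat, 2010, Eve), (Pat, 2013, Eve)}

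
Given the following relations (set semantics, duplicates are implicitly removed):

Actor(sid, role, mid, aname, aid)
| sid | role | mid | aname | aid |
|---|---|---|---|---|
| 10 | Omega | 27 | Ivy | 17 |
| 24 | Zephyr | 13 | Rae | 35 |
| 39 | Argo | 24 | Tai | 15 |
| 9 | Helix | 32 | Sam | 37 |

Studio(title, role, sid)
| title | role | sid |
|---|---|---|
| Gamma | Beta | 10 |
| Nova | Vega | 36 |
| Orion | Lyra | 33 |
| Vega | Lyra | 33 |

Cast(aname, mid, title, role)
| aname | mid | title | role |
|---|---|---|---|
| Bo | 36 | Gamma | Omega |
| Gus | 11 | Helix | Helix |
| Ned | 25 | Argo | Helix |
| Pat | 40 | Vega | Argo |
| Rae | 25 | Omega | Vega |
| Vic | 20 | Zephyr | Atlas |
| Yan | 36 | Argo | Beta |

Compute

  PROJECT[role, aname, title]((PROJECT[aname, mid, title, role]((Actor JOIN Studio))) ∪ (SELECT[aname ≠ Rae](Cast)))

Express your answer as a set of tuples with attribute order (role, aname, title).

{(Argo, Pat, Vega), (Atlas, Vic, Zephyr), (Beta, Yan, Argo), (Helix, Gus, Helix), (Helix, Ned, Argo), (Omega, Bo, Gamma)}

Joining Actor and Studio on sid, role yields {}.
π[aname, mid, title, role]: project onto (aname, mid, title, role) → {}
Selection aname ≠ Rae: {(Bo, 36, Gamma, Omega), (Gus, 11, Helix, Helix), (Ned, 25, Argo, Helix), (Pat, 40, Vega, Argo), (Vic, 20, Zephyr, Atlas), (Yan, 36, Argo, Beta)}
Set union of the two operands is {(Bo, 36, Gamma, Omega), (Gus, 11, Helix, Helix), (Ned, 25, Argo, Helix), (Pat, 40, Vega, Argo), (Vic, 20, Zephyr, Atlas), (Yan, 36, Argo, Beta)}.
π[role, aname, title]: project onto (role, aname, title) → {(Argo, Pat, Vega), (Atlas, Vic, Zephyr), (Beta, Yan, Argo), (Helix, Gus, Helix), (Helix, Ned, Argo), (Omega, Bo, Gamma)}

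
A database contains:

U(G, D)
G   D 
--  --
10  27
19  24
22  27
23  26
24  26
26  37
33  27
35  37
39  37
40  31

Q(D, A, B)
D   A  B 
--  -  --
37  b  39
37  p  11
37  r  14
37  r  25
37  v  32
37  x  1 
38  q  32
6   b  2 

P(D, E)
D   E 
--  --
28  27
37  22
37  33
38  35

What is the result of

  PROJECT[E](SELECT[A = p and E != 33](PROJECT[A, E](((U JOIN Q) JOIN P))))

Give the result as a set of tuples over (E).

{22}

Natural join on D: {(26, 37, b, 39), (26, 37, p, 11), (26, 37, r, 14), (26, 37, r, 25), (26, 37, v, 32), (26, 37, x, 1), (35, 37, b, 39), (35, 37, p, 11), (35, 37, r, 14), (35, 37, r, 25), (35, 37, v, 32), (35, 37, x, 1), (39, 37, b, 39), (39, 37, p, 11), (39, 37, r, 14), (39, 37, r, 25), (39, 37, v, 32), (39, 37, x, 1)}
Natural join on D: {(26, 37, b, 39, 22), (26, 37, b, 39, 33), (26, 37, p, 11, 22), (26, 37, p, 11, 33), (26, 37, r, 14, 22), (26, 37, r, 14, 33), (26, 37, r, 25, 22), (26, 37, r, 25, 33), (26, 37, v, 32, 22), (26, 37, v, 32, 33), (26, 37, x, 1, 22), (26, 37, x, 1, 33), (35, 37, b, 39, 22), (35, 37, b, 39, 33), (35, 37, p, 11, 22), (35, 37, p, 11, 33), (35, 37, r, 14, 22), (35, 37, r, 14, 33), (35, 37, r, 25, 22), (35, 37, r, 25, 33), (35, 37, v, 32, 22), (35, 37, v, 32, 33), (35, 37, x, 1, 22), (35, 37, x, 1, 33), (39, 37, b, 39, 22), (39, 37, b, 39, 33), (39, 37, p, 11, 22), (39, 37, p, 11, 33), (39, 37, r, 14, 22), (39, 37, r, 14, 33), (39, 37, r, 25, 22), (39, 37, r, 25, 33), (39, 37, v, 32, 22), (39, 37, v, 32, 33), (39, 37, x, 1, 22), (39, 37, x, 1, 33)}
Projecting to A, E (26 duplicate(s) eliminated): {(b, 22), (b, 33), (p, 22), (p, 33), (r, 22), (r, 33), (v, 22), (v, 33), (x, 22), (x, 33)}
Apply σ_{A = p and E != 33}; surviving tuples: {(p, 22)}
Projecting to E: {22}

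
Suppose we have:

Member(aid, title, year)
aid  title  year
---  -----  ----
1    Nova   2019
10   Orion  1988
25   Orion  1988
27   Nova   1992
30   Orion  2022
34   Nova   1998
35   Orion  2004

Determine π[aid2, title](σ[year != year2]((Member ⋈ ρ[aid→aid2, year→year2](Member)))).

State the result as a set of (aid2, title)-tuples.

{(1, Nova), (10, Orion), (25, Orion), (27, Nova), (30, Orion), (34, Nova), (35, Orion)}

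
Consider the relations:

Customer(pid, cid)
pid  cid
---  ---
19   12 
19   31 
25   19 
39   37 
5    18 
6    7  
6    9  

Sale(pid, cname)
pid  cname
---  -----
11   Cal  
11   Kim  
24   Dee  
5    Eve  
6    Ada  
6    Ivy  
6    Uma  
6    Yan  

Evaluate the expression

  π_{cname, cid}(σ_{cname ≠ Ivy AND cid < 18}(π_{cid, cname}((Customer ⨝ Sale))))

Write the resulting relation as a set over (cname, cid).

Natural join on pid: {(5, 18, Eve), (6, 7, Ada), (6, 7, Ivy), (6, 7, Uma), (6, 7, Yan), (6, 9, Ada), (6, 9, Ivy), (6, 9, Uma), (6, 9, Yan)}
π[cid, cname]: project onto (cid, cname) → {(18, Eve), (7, Ada), (7, Ivy), (7, Uma), (7, Yan), (9, Ada), (9, Ivy), (9, Uma), (9, Yan)}
Selection cname ≠ Ivy AND cid < 18: {(7, Ada), (7, Uma), (7, Yan), (9, Ada), (9, Uma), (9, Yan)}
π[cname, cid]: project onto (cname, cid) → {(Ada, 7), (Ada, 9), (Uma, 7), (Uma, 9), (Yan, 7), (Yan, 9)}

{(Ada, 7), (Ada, 9), (Uma, 7), (Uma, 9), (Yan, 7), (Yan, 9)}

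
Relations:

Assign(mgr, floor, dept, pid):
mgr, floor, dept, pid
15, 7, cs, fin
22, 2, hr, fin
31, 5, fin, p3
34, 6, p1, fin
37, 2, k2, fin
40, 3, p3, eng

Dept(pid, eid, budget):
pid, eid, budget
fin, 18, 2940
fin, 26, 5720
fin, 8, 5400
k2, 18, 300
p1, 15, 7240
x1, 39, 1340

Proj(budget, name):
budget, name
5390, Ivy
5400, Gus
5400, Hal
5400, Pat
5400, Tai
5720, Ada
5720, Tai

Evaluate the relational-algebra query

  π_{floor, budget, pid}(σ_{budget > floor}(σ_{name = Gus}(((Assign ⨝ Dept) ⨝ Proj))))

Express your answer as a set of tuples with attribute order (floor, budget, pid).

Joining Assign and Dept on pid yields {(15, 7, cs, fin, 18, 2940), (15, 7, cs, fin, 26, 5720), (15, 7, cs, fin, 8, 5400), (22, 2, hr, fin, 18, 2940), (22, 2, hr, fin, 26, 5720), (22, 2, hr, fin, 8, 5400), (34, 6, p1, fin, 18, 2940), (34, 6, p1, fin, 26, 5720), (34, 6, p1, fin, 8, 5400), (37, 2, k2, fin, 18, 2940), (37, 2, k2, fin, 26, 5720), (37, 2, k2, fin, 8, 5400)}.
Joining (Assign ⨝ Dept) and Proj on budget yields {(15, 7, cs, fin, 26, 5720, Ada), (15, 7, cs, fin, 26, 5720, Tai), (15, 7, cs, fin, 8, 5400, Gus), (15, 7, cs, fin, 8, 5400, Hal), (15, 7, cs, fin, 8, 5400, Pat), (15, 7, cs, fin, 8, 5400, Tai), (22, 2, hr, fin, 26, 5720, Ada), (22, 2, hr, fin, 26, 5720, Tai), (22, 2, hr, fin, 8, 5400, Gus), (22, 2, hr, fin, 8, 5400, Hal), (22, 2, hr, fin, 8, 5400, Pat), (22, 2, hr, fin, 8, 5400, Tai), (34, 6, p1, fin, 26, 5720, Ada), (34, 6, p1, fin, 26, 5720, Tai), (34, 6, p1, fin, 8, 5400, Gus), (34, 6, p1, fin, 8, 5400, Hal), (34, 6, p1, fin, 8, 5400, Pat), (34, 6, p1, fin, 8, 5400, Tai), (37, 2, k2, fin, 26, 5720, Ada), (37, 2, k2, fin, 26, 5720, Tai), (37, 2, k2, fin, 8, 5400, Gus), (37, 2, k2, fin, 8, 5400, Hal), (37, 2, k2, fin, 8, 5400, Pat), (37, 2, k2, fin, 8, 5400, Tai)}.
Apply σ_{name = Gus}; surviving tuples: {(15, 7, cs, fin, 8, 5400, Gus), (22, 2, hr, fin, 8, 5400, Gus), (34, 6, p1, fin, 8, 5400, Gus), (37, 2, k2, fin, 8, 5400, Gus)}
Apply σ_{budget > floor}; surviving tuples: {(15, 7, cs, fin, 8, 5400, Gus), (22, 2, hr, fin, 8, 5400, Gus), (34, 6, p1, fin, 8, 5400, Gus), (37, 2, k2, fin, 8, 5400, Gus)}
Projecting to floor, budget, pid (1 duplicate(s) eliminated): {(2, 5400, fin), (6, 5400, fin), (7, 5400, fin)}

{(2, 5400, fin), (6, 5400, fin), (7, 5400, fin)}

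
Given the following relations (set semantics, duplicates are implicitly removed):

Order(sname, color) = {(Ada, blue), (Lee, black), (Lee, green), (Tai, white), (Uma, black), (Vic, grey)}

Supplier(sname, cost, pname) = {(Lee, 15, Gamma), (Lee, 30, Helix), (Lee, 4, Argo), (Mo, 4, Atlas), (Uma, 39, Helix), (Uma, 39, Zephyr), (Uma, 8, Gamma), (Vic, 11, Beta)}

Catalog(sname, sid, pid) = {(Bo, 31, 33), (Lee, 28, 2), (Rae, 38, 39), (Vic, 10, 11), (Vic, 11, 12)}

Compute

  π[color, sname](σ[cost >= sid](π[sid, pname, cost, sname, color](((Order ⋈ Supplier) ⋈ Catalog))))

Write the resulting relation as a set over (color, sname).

{(black, Lee), (green, Lee), (grey, Vic)}

Joining Order and Supplier on sname yields {(Lee, black, 15, Gamma), (Lee, black, 30, Helix), (Lee, black, 4, Argo), (Lee, green, 15, Gamma), (Lee, green, 30, Helix), (Lee, green, 4, Argo), (Uma, black, 39, Helix), (Uma, black, 39, Zephyr), (Uma, black, 8, Gamma), (Vic, grey, 11, Beta)}.
Joining (Order ⋈ Supplier) and Catalog on sname yields {(Lee, black, 15, Gamma, 28, 2), (Lee, black, 30, Helix, 28, 2), (Lee, black, 4, Argo, 28, 2), (Lee, green, 15, Gamma, 28, 2), (Lee, green, 30, Helix, 28, 2), (Lee, green, 4, Argo, 28, 2), (Vic, grey, 11, Beta, 10, 11), (Vic, grey, 11, Beta, 11, 12)}.
Projecting to sid, pname, cost, sname, color: {(10, Beta, 11, Vic, grey), (11, Beta, 11, Vic, grey), (28, Argo, 4, Lee, black), (28, Argo, 4, Lee, green), (28, Gamma, 15, Lee, black), (28, Gamma, 15, Lee, green), (28, Helix, 30, Lee, black), (28, Helix, 30, Lee, green)}
Filtering on cost >= sid leaves {(10, Beta, 11, Vic, grey), (11, Beta, 11, Vic, grey), (28, Helix, 30, Lee, black), (28, Helix, 30, Lee, green)}.
Projecting to color, sname (1 duplicate(s) eliminated): {(black, Lee), (green, Lee), (grey, Vic)}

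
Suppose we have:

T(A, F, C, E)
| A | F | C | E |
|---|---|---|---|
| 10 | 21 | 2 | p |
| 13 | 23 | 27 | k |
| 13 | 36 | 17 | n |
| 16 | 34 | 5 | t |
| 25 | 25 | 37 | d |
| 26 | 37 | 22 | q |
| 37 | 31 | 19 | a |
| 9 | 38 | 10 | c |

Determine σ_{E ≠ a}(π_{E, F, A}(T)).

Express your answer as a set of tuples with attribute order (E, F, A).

{(c, 38, 9), (d, 25, 25), (k, 23, 13), (n, 36, 13), (p, 21, 10), (q, 37, 26), (t, 34, 16)}

π_{E, F, A} gives {(a, 31, 37), (c, 38, 9), (d, 25, 25), (k, 23, 13), (n, 36, 13), (p, 21, 10), (q, 37, 26), (t, 34, 16)}.
Selection E ≠ a: {(c, 38, 9), (d, 25, 25), (k, 23, 13), (n, 36, 13), (p, 21, 10), (q, 37, 26), (t, 34, 16)}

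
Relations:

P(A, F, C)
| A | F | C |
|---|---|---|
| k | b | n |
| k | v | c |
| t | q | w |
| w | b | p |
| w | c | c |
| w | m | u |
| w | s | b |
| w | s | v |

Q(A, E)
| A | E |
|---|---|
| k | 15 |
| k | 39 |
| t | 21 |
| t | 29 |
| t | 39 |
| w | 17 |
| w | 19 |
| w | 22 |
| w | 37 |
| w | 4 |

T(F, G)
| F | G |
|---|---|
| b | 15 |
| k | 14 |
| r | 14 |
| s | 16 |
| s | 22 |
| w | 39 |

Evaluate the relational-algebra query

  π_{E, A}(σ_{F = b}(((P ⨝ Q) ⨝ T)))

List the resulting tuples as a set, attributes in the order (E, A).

{(15, k), (17, w), (19, w), (22, w), (37, w), (39, k), (4, w)}

P ⋈ Q (natural join on A): {(k, b, n, 15), (k, b, n, 39), (k, v, c, 15), (k, v, c, 39), (t, q, w, 21), (t, q, w, 29), (t, q, w, 39), (w, b, p, 17), (w, b, p, 19), (w, b, p, 22), (w, b, p, 37), (w, b, p, 4), (w, c, c, 17), (w, c, c, 19), (w, c, c, 22), (w, c, c, 37), (w, c, c, 4), (w, m, u, 17), (w, m, u, 19), (w, m, u, 22), (w, m, u, 37), (w, m, u, 4), (w, s, b, 17), (w, s, b, 19), (w, s, b, 22), (w, s, b, 37), (w, s, b, 4), (w, s, v, 17), (w, s, v, 19), (w, s, v, 22), (w, s, v, 37), (w, s, v, 4)}
(P ⨝ Q) ⋈ T (natural join on F): {(k, b, n, 15, 15), (k, b, n, 39, 15), (w, b, p, 17, 15), (w, b, p, 19, 15), (w, b, p, 22, 15), (w, b, p, 37, 15), (w, b, p, 4, 15), (w, s, b, 17, 16), (w, s, b, 17, 22), (w, s, b, 19, 16), (w, s, b, 19, 22), (w, s, b, 22, 16), (w, s, b, 22, 22), (w, s, b, 37, 16), (w, s, b, 37, 22), (w, s, b, 4, 16), (w, s, b, 4, 22), (w, s, v, 17, 16), (w, s, v, 17, 22), (w, s, v, 19, 16), (w, s, v, 19, 22), (w, s, v, 22, 16), (w, s, v, 22, 22), (w, s, v, 37, 16), (w, s, v, 37, 22), (w, s, v, 4, 16), (w, s, v, 4, 22)}
σ[F = b]: keep tuples satisfying F = b → {(k, b, n, 15, 15), (k, b, n, 39, 15), (w, b, p, 17, 15), (w, b, p, 19, 15), (w, b, p, 22, 15), (w, b, p, 37, 15), (w, b, p, 4, 15)}
π_{E, A} gives {(15, k), (17, w), (19, w), (22, w), (37, w), (39, k), (4, w)}.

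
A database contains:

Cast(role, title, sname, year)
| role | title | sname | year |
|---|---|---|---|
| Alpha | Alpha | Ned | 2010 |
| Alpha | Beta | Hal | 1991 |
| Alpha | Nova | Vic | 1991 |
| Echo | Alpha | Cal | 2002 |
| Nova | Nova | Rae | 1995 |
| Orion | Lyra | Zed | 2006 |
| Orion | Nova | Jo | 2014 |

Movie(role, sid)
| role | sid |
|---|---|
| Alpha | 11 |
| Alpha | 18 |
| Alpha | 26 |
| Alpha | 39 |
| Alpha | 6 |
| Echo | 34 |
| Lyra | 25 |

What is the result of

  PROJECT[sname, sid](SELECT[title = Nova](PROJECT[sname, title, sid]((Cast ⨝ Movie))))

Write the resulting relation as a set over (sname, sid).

{(Vic, 11), (Vic, 18), (Vic, 26), (Vic, 39), (Vic, 6)}

Cast ⋈ Movie (natural join on role): {(Alpha, Alpha, Ned, 2010, 11), (Alpha, Alpha, Ned, 2010, 18), (Alpha, Alpha, Ned, 2010, 26), (Alpha, Alpha, Ned, 2010, 39), (Alpha, Alpha, Ned, 2010, 6), (Alpha, Beta, Hal, 1991, 11), (Alpha, Beta, Hal, 1991, 18), (Alpha, Beta, Hal, 1991, 26), (Alpha, Beta, Hal, 1991, 39), (Alpha, Beta, Hal, 1991, 6), (Alpha, Nova, Vic, 1991, 11), (Alpha, Nova, Vic, 1991, 18), (Alpha, Nova, Vic, 1991, 26), (Alpha, Nova, Vic, 1991, 39), (Alpha, Nova, Vic, 1991, 6), (Echo, Alpha, Cal, 2002, 34)}
π[sname, title, sid]: project onto (sname, title, sid) → {(Cal, Alpha, 34), (Hal, Beta, 11), (Hal, Beta, 18), (Hal, Beta, 26), (Hal, Beta, 39), (Hal, Beta, 6), (Ned, Alpha, 11), (Ned, Alpha, 18), (Ned, Alpha, 26), (Ned, Alpha, 39), (Ned, Alpha, 6), (Vic, Nova, 11), (Vic, Nova, 18), (Vic, Nova, 26), (Vic, Nova, 39), (Vic, Nova, 6)}
Filtering on title = Nova leaves {(Vic, Nova, 11), (Vic, Nova, 18), (Vic, Nova, 26), (Vic, Nova, 39), (Vic, Nova, 6)}.
π[sname, sid]: project onto (sname, sid) → {(Vic, 11), (Vic, 18), (Vic, 26), (Vic, 39), (Vic, 6)}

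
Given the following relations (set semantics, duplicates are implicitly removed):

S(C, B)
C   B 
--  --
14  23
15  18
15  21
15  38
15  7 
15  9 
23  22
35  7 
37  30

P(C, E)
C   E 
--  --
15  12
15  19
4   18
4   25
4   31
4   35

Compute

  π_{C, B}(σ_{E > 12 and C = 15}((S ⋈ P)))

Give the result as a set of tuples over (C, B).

{(15, 18), (15, 21), (15, 38), (15, 7), (15, 9)}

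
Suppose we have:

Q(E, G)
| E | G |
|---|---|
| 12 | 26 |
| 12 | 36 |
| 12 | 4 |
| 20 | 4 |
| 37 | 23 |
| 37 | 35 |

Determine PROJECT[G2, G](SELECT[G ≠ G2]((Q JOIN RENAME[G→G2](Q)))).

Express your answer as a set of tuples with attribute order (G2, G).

ρ[G→G2]: schema becomes (E, G2); tuples unchanged.
Q ⋈ RENAME[G→G2](Q) (natural join on E): {(12, 26, 26), (12, 26, 36), (12, 26, 4), (12, 36, 26), (12, 36, 36), (12, 36, 4), (12, 4, 26), (12, 4, 36), (12, 4, 4), (20, 4, 4), (37, 23, 23), (37, 23, 35), (37, 35, 23), (37, 35, 35)}
Filtering on G ≠ G2 leaves {(12, 26, 36), (12, 26, 4), (12, 36, 26), (12, 36, 4), (12, 4, 26), (12, 4, 36), (37, 23, 35), (37, 35, 23)}.
π[G2, G]: project onto (G2, G) → {(23, 35), (26, 36), (26, 4), (35, 23), (36, 26), (36, 4), (4, 26), (4, 36)}

{(23, 35), (26, 36), (26, 4), (35, 23), (36, 26), (36, 4), (4, 26), (4, 36)}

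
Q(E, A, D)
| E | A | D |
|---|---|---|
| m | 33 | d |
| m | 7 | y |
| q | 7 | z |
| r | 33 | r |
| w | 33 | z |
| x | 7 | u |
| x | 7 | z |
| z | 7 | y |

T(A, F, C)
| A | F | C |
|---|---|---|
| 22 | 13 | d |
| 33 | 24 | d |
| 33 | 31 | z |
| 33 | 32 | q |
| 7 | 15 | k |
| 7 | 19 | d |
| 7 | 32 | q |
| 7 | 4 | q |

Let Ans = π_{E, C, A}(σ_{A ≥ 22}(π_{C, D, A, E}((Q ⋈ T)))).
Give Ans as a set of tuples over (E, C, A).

Joining Q and T on A yields {(m, 33, d, 24, d), (m, 33, d, 31, z), (m, 33, d, 32, q), (m, 7, y, 15, k), (m, 7, y, 19, d), (m, 7, y, 32, q), (m, 7, y, 4, q), (q, 7, z, 15, k), (q, 7, z, 19, d), (q, 7, z, 32, q), (q, 7, z, 4, q), (r, 33, r, 24, d), (r, 33, r, 31, z), (r, 33, r, 32, q), (w, 33, z, 24, d), (w, 33, z, 31, z), (w, 33, z, 32, q), (x, 7, u, 15, k), (x, 7, u, 19, d), (x, 7, u, 32, q), (x, 7, u, 4, q), (x, 7, z, 15, k), (x, 7, z, 19, d), (x, 7, z, 32, q), (x, 7, z, 4, q), (z, 7, y, 15, k), (z, 7, y, 19, d), (z, 7, y, 32, q), (z, 7, y, 4, q)}.
Projecting to C, D, A, E (5 duplicate(s) eliminated): {(d, d, 33, m), (d, r, 33, r), (d, u, 7, x), (d, y, 7, m), (d, y, 7, z), (d, z, 33, w), (d, z, 7, q), (d, z, 7, x), (k, u, 7, x), (k, y, 7, m), (k, y, 7, z), (k, z, 7, q), (k, z, 7, x), (q, d, 33, m), (q, r, 33, r), (q, u, 7, x), (q, y, 7, m), (q, y, 7, z), (q, z, 33, w), (q, z, 7, q), (q, z, 7, x), (z, d, 33, m), (z, r, 33, r), (z, z, 33, w)}
Selection A ≥ 22: {(d, d, 33, m), (d, r, 33, r), (d, z, 33, w), (q, d, 33, m), (q, r, 33, r), (q, z, 33, w), (z, d, 33, m), (z, r, 33, r), (z, z, 33, w)}
Projecting to E, C, A: {(m, d, 33), (m, q, 33), (m, z, 33), (r, d, 33), (r, q, 33), (r, z, 33), (w, d, 33), (w, q, 33), (w, z, 33)}

{(m, d, 33), (m, q, 33), (m, z, 33), (r, d, 33), (r, q, 33), (r, z, 33), (w, d, 33), (w, q, 33), (w, z, 33)}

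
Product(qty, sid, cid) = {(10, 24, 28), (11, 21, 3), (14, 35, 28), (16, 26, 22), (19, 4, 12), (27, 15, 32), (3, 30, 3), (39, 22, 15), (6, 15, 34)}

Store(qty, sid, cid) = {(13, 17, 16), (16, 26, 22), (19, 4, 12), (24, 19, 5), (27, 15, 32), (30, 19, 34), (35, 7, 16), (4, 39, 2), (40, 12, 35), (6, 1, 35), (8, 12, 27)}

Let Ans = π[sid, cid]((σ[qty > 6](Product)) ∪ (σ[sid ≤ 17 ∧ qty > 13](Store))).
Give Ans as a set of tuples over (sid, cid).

{(12, 35), (15, 32), (21, 3), (22, 15), (24, 28), (26, 22), (35, 28), (4, 12), (7, 16)}

Apply σ_{qty > 6}; surviving tuples: {(10, 24, 28), (11, 21, 3), (14, 35, 28), (16, 26, 22), (19, 4, 12), (27, 15, 32), (39, 22, 15)}
Apply σ_{sid ≤ 17 ∧ qty > 13}; surviving tuples: {(19, 4, 12), (27, 15, 32), (35, 7, 16), (40, 12, 35)}
Taking the union: {(10, 24, 28), (11, 21, 3), (14, 35, 28), (16, 26, 22), (19, 4, 12), (27, 15, 32), (35, 7, 16), (39, 22, 15), (40, 12, 35)}
Projecting to sid, cid: {(12, 35), (15, 32), (21, 3), (22, 15), (24, 28), (26, 22), (35, 28), (4, 12), (7, 16)}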